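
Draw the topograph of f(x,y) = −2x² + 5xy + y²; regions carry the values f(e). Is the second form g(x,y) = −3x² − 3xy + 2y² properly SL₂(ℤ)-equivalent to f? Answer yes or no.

D₁ = 33, D₂ = 33
river cycle of f (length 4): (1, 5, -2), (-2, 3, 3), (3, 3, -2), (-2, 5, 1)
river cycle of g (length 4): (2, 3, -3), (-3, 3, 2), (2, 5, -1), (-1, 5, 2)
cycles differ ⇒ inequivalent

no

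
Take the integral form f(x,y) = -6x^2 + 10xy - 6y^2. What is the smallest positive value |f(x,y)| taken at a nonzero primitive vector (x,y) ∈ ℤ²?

translate: b→2 (≡-10 mod 12), so (6,-10,6)→(6,2,2)
flip: (6,2,2)→(2,-2,6)
translate: b→2 (≡-2 mod 4), so (2,-2,6)→(2,2,6)
reduced (well bottom): (2,2,6) with a≤c, −a<b≤a
well minimum |f| = |-2| = 2 (negative-definite)

2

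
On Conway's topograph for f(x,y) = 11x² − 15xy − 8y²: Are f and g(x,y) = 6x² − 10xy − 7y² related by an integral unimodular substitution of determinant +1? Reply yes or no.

D₁ = 577, D₂ = 268
discriminants differ ⇒ not SL₂(ℤ)-equivalent

no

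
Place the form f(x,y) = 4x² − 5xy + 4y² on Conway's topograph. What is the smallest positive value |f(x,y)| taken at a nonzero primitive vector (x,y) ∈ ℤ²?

translate: b→3 (≡-5 mod 8), so (4,-5,4)→(4,3,3)
flip: (4,3,3)→(3,-3,4)
translate: b→3 (≡-3 mod 6), so (3,-3,4)→(3,3,4)
reduced (well bottom): (3,3,4) with a≤c, −a<b≤a
well minimum = a = 3

3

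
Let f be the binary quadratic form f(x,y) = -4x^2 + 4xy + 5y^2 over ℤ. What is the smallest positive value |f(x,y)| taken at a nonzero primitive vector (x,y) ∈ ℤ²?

river: ρ → (5,6,-3)
river: ρ → (-3,6,5)
river: ρ → (5,4,-4)
river: ρ → (-4,4,5)
closes: descent 0, river 4
min |a| on river = 3

3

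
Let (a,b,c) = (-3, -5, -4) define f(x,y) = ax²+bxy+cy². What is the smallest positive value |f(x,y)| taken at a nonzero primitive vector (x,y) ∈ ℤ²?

translate: b→-1 (≡5 mod 6), so (3,5,4)→(3,-1,2)
flip: (3,-1,2)→(2,1,3)
reduced (well bottom): (2,1,3) with a≤c, −a<b≤a
well minimum |f| = |-2| = 2 (negative-definite)

2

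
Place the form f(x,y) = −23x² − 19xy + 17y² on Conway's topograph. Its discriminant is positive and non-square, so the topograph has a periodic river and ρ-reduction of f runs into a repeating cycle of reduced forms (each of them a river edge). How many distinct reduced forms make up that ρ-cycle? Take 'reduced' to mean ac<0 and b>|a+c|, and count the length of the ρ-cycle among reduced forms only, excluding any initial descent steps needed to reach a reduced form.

D = 1925, ⌊√D⌋ = 43
descent: ρ → (17,19,-23)  [lands on river]
river: ρ → (-23,27,13)
river: ρ → (13,25,-25)
river: ρ → (-25,25,13)
river: ρ → (13,27,-23)
river: ρ → (-23,19,17)
river: ρ → (17,15,-25)
river: ρ → (-25,35,7)
river: ρ → (7,35,-25)
river: ρ → (-25,15,17)
ρ-cycle length = 10 (tail of 1 descent step not counted)

10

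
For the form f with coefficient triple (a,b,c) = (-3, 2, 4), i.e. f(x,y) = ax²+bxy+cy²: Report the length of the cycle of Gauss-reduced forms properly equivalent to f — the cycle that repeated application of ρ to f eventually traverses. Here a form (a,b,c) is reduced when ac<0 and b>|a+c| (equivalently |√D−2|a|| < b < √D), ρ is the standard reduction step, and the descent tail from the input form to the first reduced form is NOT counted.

D = 52, ⌊√D⌋ = 7
river: ρ → (4,6,-1)
river: ρ → (-1,6,4)
river: ρ → (4,2,-3)
river: ρ → (-3,4,3)
river: ρ → (3,2,-4)
river: ρ → (-4,6,1)
river: ρ → (1,6,-4)
river: ρ → (-4,2,3)
river: ρ → (3,4,-3)
river: ρ → (-3,2,4)
ρ-cycle length = 10 (tail of 0 descent steps not counted)

10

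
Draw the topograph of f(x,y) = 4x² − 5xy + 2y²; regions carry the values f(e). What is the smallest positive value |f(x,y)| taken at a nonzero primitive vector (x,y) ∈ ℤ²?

translate: b→3 (≡-5 mod 8), so (4,-5,2)→(4,3,1)
flip: (4,3,1)→(1,-3,4)
translate: b→1 (≡-3 mod 2), so (1,-3,4)→(1,1,2)
reduced (well bottom): (1,1,2) with a≤c, −a<b≤a
well minimum = a = 1

1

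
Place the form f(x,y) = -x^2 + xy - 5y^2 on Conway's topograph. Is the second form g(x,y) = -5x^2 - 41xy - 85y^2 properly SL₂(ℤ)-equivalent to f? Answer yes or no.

D₁ = -19, D₂ = -19
f is negative-definite; reduce −f:
−f: translate: b→1 (≡-1 mod 2), so (1,-1,5)→(1,1,5)
−f: reduced (well bottom): (1,1,5) with a≤c, −a<b≤a
flip sign back: reduced form of f is (-1,-1,-5)
g is negative-definite; reduce −g:
−g: translate: b→1 (≡41 mod 10), so (5,41,85)→(5,1,1)
−g: flip: (5,1,1)→(1,-1,5)
−g: translate: b→1 (≡-1 mod 2), so (1,-1,5)→(1,1,5)
−g: reduced (well bottom): (1,1,5) with a≤c, −a<b≤a
flip sign back: reduced form of g is (-1,-1,-5)
reduced forms (-1, -1, -5) vs (-1, -1, -5) ⇒ equivalent

yes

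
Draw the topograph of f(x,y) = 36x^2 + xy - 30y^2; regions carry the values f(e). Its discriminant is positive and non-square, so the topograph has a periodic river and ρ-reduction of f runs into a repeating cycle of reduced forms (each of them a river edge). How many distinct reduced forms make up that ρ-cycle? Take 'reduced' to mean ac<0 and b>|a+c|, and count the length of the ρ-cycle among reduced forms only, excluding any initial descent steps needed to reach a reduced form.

D = 4321, ⌊√D⌋ = 65
descent: ρ → (-30,59,7)  [lands on river]
river: ρ → (7,53,-54)
river: ρ → (-54,55,6)
river: ρ → (6,65,-4)
river: ρ → (-4,63,22)
river: ρ → (22,25,-42)
river: ρ → (-42,59,5)
river: ρ → (5,61,-30)
ρ-cycle length = 8 (tail of 1 descent step not counted)

8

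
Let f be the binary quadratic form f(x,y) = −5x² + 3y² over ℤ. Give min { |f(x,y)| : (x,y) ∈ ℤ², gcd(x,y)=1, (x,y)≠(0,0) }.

descent: ρ → (3,6,-2)  [lands on river]
river: ρ → (-2,6,3)
closes: descent 1, river 2
min |a| on river = 2

2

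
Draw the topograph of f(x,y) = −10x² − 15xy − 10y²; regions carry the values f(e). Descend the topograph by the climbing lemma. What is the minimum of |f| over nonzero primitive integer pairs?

translate: b→-5 (≡15 mod 20), so (10,15,10)→(10,-5,5)
flip: (10,-5,5)→(5,5,10)
reduced (well bottom): (5,5,10) with a≤c, −a<b≤a
well minimum |f| = |-5| = 5 (negative-definite)

5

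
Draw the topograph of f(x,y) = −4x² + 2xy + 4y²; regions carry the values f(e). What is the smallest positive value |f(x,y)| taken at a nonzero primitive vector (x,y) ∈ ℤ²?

river: ρ → (4,6,-2)
river: ρ → (-2,6,4)
river: ρ → (4,2,-4)
river: ρ → (-4,6,2)
river: ρ → (2,6,-4)
river: ρ → (-4,2,4)
closes: descent 0, river 6
min |a| on river = 2

2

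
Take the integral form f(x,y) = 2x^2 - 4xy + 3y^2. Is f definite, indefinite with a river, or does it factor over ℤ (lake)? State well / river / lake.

D = b²−4ac = (-4)² − 4·2·3 = -8
D < 0 ⇒ definite ⇒ every region one sign ⇒ single well

well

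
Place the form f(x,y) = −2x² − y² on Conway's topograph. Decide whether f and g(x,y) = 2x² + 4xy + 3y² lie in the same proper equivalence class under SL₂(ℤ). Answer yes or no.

D₁ = -8, D₂ = -8
f is negative-definite; reduce −f:
−f: flip: (2,0,1)→(1,0,2)
−f: reduced (well bottom): (1,0,2) with a≤c, −a<b≤a
flip sign back: reduced form of f is (-1,0,-2)
g: translate: b→0 (≡4 mod 4), so (2,4,3)→(2,0,1)
g: flip: (2,0,1)→(1,0,2)
g: reduced (well bottom): (1,0,2) with a≤c, −a<b≤a
reduced forms (-1, 0, -2) vs (1, 0, 2) ⇒ inequivalent

no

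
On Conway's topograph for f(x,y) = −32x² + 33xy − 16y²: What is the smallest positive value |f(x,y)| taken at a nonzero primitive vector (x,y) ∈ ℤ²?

translate: b→31 (≡-33 mod 64), so (32,-33,16)→(32,31,15)
flip: (32,31,15)→(15,-31,32)
translate: b→-1 (≡-31 mod 30), so (15,-31,32)→(15,-1,16)
reduced (well bottom): (15,-1,16) with a≤c, −a<b≤a
well minimum |f| = |-15| = 15 (negative-definite)

15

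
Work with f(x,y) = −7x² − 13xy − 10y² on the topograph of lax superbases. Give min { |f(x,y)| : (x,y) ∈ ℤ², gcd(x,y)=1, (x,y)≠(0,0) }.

translate: b→-1 (≡13 mod 14), so (7,13,10)→(7,-1,4)
flip: (7,-1,4)→(4,1,7)
reduced (well bottom): (4,1,7) with a≤c, −a<b≤a
well minimum |f| = |-4| = 4 (negative-definite)

4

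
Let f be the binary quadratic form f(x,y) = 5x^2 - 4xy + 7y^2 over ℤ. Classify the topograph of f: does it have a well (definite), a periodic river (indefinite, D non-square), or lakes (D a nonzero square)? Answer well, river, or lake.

D = b²−4ac = (-4)² − 4·5·7 = -124
D < 0 ⇒ definite ⇒ every region one sign ⇒ single well

well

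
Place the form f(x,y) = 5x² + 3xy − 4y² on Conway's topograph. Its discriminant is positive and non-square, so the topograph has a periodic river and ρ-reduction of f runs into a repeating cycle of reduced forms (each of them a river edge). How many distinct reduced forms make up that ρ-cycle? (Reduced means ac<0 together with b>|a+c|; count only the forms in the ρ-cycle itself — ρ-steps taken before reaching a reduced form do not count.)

D = 89, ⌊√D⌋ = 9
river: ρ → (-4,5,4)
river: ρ → (4,3,-5)
river: ρ → (-5,7,2)
river: ρ → (2,9,-1)
river: ρ → (-1,9,2)
river: ρ → (2,7,-5)
river: ρ → (-5,3,4)
river: ρ → (4,5,-4)
river: ρ → (-4,3,5)
river: ρ → (5,7,-2)
river: ρ → (-2,9,1)
river: ρ → (1,9,-2)
river: ρ → (-2,7,5)
river: ρ → (5,3,-4)
ρ-cycle length = 14 (tail of 0 descent steps not counted)

14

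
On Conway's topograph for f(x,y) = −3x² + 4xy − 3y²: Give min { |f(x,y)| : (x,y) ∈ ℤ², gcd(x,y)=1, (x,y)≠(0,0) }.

translate: b→2 (≡-4 mod 6), so (3,-4,3)→(3,2,2)
flip: (3,2,2)→(2,-2,3)
translate: b→2 (≡-2 mod 4), so (2,-2,3)→(2,2,3)
reduced (well bottom): (2,2,3) with a≤c, −a<b≤a
well minimum |f| = |-2| = 2 (negative-definite)

2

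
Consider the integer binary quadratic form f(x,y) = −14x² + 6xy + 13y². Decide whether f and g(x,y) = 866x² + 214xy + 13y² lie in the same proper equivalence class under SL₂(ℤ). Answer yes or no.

D₁ = 764, D₂ = 764
river cycle of f (length 16): (13, 20, -7), (-7, 22, 10), (10, 18, -11), (-11, 26, 2), (2, 26, -11), (-11, 18, 10), (10, 22, -7), (-7, 20, 13), (13, 6, -14), (-14, 22, 5), … (6 more)
river cycle of g (length 16): (13, 20, -7), (-7, 22, 10), (10, 18, -11), (-11, 26, 2), (2, 26, -11), (-11, 18, 10), (10, 22, -7), (-7, 20, 13), (13, 6, -14), (-14, 22, 5), … (6 more)
cycles coincide ⇒ equivalent

yes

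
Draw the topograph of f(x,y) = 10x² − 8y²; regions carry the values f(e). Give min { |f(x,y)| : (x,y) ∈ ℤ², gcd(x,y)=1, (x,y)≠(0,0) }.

descent: ρ → (-8,16,2)  [lands on river]
river: ρ → (2,16,-8)
closes: descent 1, river 2
min |a| on river = 2

2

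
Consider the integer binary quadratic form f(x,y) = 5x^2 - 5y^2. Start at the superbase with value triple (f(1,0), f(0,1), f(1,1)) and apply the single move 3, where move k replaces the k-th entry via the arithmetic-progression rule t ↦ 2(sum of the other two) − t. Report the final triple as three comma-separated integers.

start (5,-5,0) = (f(1,0),f(0,1),f(1,1))
replace slot 3: 2·(5+(-5)) − 0 = 0 → (5,-5,0)

5,-5,0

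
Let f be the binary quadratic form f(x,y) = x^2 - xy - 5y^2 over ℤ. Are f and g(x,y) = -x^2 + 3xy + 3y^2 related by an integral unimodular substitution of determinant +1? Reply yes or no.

D₁ = 21, D₂ = 21
river cycle of f (length 2): (1, 3, -3), (-3, 3, 1)
river cycle of g (length 2): (3, 3, -1), (-1, 3, 3)
cycles differ ⇒ inequivalent

no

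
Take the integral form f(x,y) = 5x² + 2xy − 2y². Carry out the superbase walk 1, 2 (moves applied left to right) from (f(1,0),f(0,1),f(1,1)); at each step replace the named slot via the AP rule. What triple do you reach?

start (5,-2,5) = (f(1,0),f(0,1),f(1,1))
replace slot 1: 2·((-2)+5) − 5 = 1 → (1,-2,5)
replace slot 2: 2·(1+5) − (-2) = 14 → (1,14,5)

1,14,5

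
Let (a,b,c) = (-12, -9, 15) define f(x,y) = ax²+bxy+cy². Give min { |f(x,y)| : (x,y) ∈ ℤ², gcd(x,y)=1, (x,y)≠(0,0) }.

descent: ρ → (15,9,-12)  [lands on river]
river: ρ → (-12,15,12)
river: ρ → (12,9,-15)
river: ρ → (-15,21,6)
river: ρ → (6,27,-3)
river: ρ → (-3,27,6)
river: ρ → (6,21,-15)
river: ρ → (-15,9,12)
river: ρ → (12,15,-12)
river: ρ → (-12,9,15)
river: ρ → (15,21,-6)
river: ρ → (-6,27,3)
river: ρ → (3,27,-6)
river: ρ → (-6,21,15)
closes: descent 1, river 14
min |a| on river = 3

3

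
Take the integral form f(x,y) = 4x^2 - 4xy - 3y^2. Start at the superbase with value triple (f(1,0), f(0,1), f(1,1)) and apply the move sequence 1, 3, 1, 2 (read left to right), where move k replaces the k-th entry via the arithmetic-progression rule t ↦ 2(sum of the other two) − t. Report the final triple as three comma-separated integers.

start (4,-3,-3) = (f(1,0),f(0,1),f(1,1))
replace slot 1: 2·((-3)+(-3)) − 4 = -16 → (-16,-3,-3)
replace slot 3: 2·((-16)+(-3)) − (-3) = -35 → (-16,-3,-35)
replace slot 1: 2·((-3)+(-35)) − (-16) = -60 → (-60,-3,-35)
replace slot 2: 2·((-60)+(-35)) − (-3) = -187 → (-60,-187,-35)

-60,-187,-35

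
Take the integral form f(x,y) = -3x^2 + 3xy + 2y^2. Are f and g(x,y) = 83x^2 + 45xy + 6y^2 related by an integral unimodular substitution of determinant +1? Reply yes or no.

D₁ = 33, D₂ = 33
river cycle of f (length 4): (2, 5, -1), (-1, 5, 2), (2, 3, -3), (-3, 3, 2)
river cycle of g (length 4): (-1, 5, 2), (2, 3, -3), (-3, 3, 2), (2, 5, -1)
cycles coincide ⇒ equivalent

yes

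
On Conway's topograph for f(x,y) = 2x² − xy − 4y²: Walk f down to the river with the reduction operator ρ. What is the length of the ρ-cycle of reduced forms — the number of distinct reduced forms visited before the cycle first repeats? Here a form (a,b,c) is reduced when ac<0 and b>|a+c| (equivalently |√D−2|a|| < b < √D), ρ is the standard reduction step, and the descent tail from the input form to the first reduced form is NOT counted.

D = 33, ⌊√D⌋ = 5
descent: ρ → (-4,1,2)
descent: ρ → (2,3,-3)  [lands on river]
river: ρ → (-3,3,2)
river: ρ → (2,5,-1)
river: ρ → (-1,5,2)
ρ-cycle length = 4 (tail of 2 descent steps not counted)

4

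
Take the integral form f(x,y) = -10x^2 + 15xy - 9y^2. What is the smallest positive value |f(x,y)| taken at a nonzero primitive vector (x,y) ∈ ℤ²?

translate: b→5 (≡-15 mod 20), so (10,-15,9)→(10,5,4)
flip: (10,5,4)→(4,-5,10)
translate: b→3 (≡-5 mod 8), so (4,-5,10)→(4,3,9)
reduced (well bottom): (4,3,9) with a≤c, −a<b≤a
well minimum |f| = |-4| = 4 (negative-definite)

4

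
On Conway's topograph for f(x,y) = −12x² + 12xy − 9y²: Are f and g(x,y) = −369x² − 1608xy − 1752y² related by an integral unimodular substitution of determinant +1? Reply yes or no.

D₁ = -288, D₂ = -288
f is negative-definite; reduce −f:
−f: translate: b→12 (≡-12 mod 24), so (12,-12,9)→(12,12,9)
−f: flip: (12,12,9)→(9,-12,12)
−f: translate: b→6 (≡-12 mod 18), so (9,-12,12)→(9,6,9)
−f: reduced (well bottom): (9,6,9) with a≤c, −a<b≤a
flip sign back: reduced form of f is (-9,-6,-9)
g is negative-definite; reduce −g:
−g: translate: b→132 (≡1608 mod 738), so (369,1608,1752)→(369,132,12)
−g: flip: (369,132,12)→(12,-132,369)
−g: translate: b→12 (≡-132 mod 24), so (12,-132,369)→(12,12,9)
−g: flip: (12,12,9)→(9,-12,12)
−g: translate: b→6 (≡-12 mod 18), so (9,-12,12)→(9,6,9)
−g: reduced (well bottom): (9,6,9) with a≤c, −a<b≤a
flip sign back: reduced form of g is (-9,-6,-9)
reduced forms (-9, -6, -9) vs (-9, -6, -9) ⇒ equivalent

yes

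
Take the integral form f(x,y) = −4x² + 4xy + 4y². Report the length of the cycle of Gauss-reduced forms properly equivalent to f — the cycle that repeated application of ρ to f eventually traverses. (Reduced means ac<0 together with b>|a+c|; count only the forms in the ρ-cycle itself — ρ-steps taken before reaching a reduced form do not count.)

D = 80, ⌊√D⌋ = 8
river: ρ → (4,4,-4)
river: ρ → (-4,4,4)
ρ-cycle length = 2 (tail of 0 descent steps not counted)

2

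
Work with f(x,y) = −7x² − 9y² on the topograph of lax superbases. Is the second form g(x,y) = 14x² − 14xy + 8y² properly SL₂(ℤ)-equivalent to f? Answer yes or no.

D₁ = -252, D₂ = -252
f is negative-definite; reduce −f:
−f: reduced (well bottom): (7,0,9) with a≤c, −a<b≤a
flip sign back: reduced form of f is (-7,0,-9)
g: translate: b→14 (≡-14 mod 28), so (14,-14,8)→(14,14,8)
g: flip: (14,14,8)→(8,-14,14)
g: translate: b→2 (≡-14 mod 16), so (8,-14,14)→(8,2,8)
g: reduced (well bottom): (8,2,8) with a≤c, −a<b≤a
reduced forms (-7, 0, -9) vs (8, 2, 8) ⇒ inequivalent

no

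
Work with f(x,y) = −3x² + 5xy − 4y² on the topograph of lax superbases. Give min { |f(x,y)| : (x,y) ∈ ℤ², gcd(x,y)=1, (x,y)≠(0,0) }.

translate: b→1 (≡-5 mod 6), so (3,-5,4)→(3,1,2)
flip: (3,1,2)→(2,-1,3)
reduced (well bottom): (2,-1,3) with a≤c, −a<b≤a
well minimum |f| = |-2| = 2 (negative-definite)

2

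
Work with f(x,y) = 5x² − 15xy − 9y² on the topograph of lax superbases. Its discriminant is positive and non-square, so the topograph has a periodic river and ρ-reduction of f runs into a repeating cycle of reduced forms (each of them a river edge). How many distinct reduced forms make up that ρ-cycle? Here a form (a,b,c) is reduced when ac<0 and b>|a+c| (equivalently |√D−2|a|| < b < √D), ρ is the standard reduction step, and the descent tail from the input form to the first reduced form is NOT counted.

D = 405, ⌊√D⌋ = 20
descent: ρ → (-9,15,5)  [lands on river]
river: ρ → (5,15,-9)
river: ρ → (-9,3,11)
river: ρ → (11,19,-1)
river: ρ → (-1,19,11)
river: ρ → (11,3,-9)
ρ-cycle length = 6 (tail of 1 descent step not counted)

6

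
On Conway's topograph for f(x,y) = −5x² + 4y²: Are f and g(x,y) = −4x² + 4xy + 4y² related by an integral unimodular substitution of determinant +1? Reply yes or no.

D₁ = 80, D₂ = 80
river cycle of f (length 2): (4, 8, -1), (-1, 8, 4)
river cycle of g (length 2): (4, 4, -4), (-4, 4, 4)
cycles differ ⇒ inequivalent

no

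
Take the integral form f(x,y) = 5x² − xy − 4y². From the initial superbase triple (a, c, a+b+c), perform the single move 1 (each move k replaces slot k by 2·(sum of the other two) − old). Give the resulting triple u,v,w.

start (5,-4,0) = (f(1,0),f(0,1),f(1,1))
replace slot 1: 2·((-4)+0) − 5 = -13 → (-13,-4,0)

-13,-4,0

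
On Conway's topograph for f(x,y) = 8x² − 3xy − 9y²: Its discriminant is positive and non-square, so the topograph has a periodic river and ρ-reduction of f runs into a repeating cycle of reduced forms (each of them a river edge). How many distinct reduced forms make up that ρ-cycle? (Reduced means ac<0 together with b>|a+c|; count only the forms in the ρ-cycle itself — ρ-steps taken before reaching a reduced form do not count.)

D = 297, ⌊√D⌋ = 17
descent: ρ → (-9,3,8)  [lands on river]
river: ρ → (8,13,-4)
river: ρ → (-4,11,11)
river: ρ → (11,11,-4)
river: ρ → (-4,13,8)
river: ρ → (8,3,-9)
river: ρ → (-9,15,2)
river: ρ → (2,17,-1)
river: ρ → (-1,17,2)
river: ρ → (2,15,-9)
ρ-cycle length = 10 (tail of 1 descent step not counted)

10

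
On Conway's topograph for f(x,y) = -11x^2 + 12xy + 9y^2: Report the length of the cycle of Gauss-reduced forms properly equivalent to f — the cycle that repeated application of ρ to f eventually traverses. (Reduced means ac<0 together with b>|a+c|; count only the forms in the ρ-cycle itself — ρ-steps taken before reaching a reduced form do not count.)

D = 540, ⌊√D⌋ = 23
river: ρ → (9,6,-14)
river: ρ → (-14,22,1)
river: ρ → (1,22,-14)
river: ρ → (-14,6,9)
river: ρ → (9,12,-11)
river: ρ → (-11,10,10)
river: ρ → (10,10,-11)
river: ρ → (-11,12,9)
ρ-cycle length = 8 (tail of 0 descent steps not counted)

8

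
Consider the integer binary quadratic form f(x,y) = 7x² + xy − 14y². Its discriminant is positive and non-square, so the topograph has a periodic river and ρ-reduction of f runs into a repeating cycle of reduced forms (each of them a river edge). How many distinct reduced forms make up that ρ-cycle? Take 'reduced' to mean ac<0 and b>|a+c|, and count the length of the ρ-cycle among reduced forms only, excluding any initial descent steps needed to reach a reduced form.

D = 393, ⌊√D⌋ = 19
descent: ρ → (-14,-1,7)
descent: ρ → (7,15,-6)  [lands on river]
river: ρ → (-6,9,13)
river: ρ → (13,17,-2)
river: ρ → (-2,19,4)
river: ρ → (4,13,-14)
river: ρ → (-14,15,3)
river: ρ → (3,15,-14)
river: ρ → (-14,13,4)
river: ρ → (4,19,-2)
river: ρ → (-2,17,13)
river: ρ → (13,9,-6)
river: ρ → (-6,15,7)
river: ρ → (7,13,-8)
river: ρ → (-8,19,1)
river: ρ → (1,19,-8)
river: ρ → (-8,13,7)
ρ-cycle length = 16 (tail of 2 descent steps not counted)

16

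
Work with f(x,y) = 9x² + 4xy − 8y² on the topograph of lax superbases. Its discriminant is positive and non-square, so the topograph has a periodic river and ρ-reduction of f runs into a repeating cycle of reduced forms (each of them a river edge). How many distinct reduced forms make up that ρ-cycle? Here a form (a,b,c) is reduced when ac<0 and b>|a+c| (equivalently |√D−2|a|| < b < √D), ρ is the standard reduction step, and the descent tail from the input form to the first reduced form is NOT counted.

D = 304, ⌊√D⌋ = 17
river: ρ → (-8,12,5)
river: ρ → (5,8,-12)
river: ρ → (-12,16,1)
river: ρ → (1,16,-12)
river: ρ → (-12,8,5)
river: ρ → (5,12,-8)
river: ρ → (-8,4,9)
river: ρ → (9,14,-3)
river: ρ → (-3,16,4)
river: ρ → (4,16,-3)
river: ρ → (-3,14,9)
river: ρ → (9,4,-8)
ρ-cycle length = 12 (tail of 0 descent steps not counted)

12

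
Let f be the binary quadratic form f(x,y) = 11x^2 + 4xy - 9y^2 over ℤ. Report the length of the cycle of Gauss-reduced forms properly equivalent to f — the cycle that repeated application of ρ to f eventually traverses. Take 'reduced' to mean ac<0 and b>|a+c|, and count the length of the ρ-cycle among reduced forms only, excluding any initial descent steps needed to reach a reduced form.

D = 412, ⌊√D⌋ = 20
river: ρ → (-9,14,6)
river: ρ → (6,10,-13)
river: ρ → (-13,16,3)
river: ρ → (3,20,-1)
river: ρ → (-1,20,3)
river: ρ → (3,16,-13)
river: ρ → (-13,10,6)
river: ρ → (6,14,-9)
river: ρ → (-9,4,11)
river: ρ → (11,18,-2)
river: ρ → (-2,18,11)
river: ρ → (11,4,-9)
ρ-cycle length = 12 (tail of 0 descent steps not counted)

12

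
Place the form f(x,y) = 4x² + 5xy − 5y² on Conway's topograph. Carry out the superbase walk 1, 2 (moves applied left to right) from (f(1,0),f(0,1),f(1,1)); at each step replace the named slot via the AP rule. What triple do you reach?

start (4,-5,4) = (f(1,0),f(0,1),f(1,1))
replace slot 1: 2·((-5)+4) − 4 = -6 → (-6,-5,4)
replace slot 2: 2·((-6)+4) − (-5) = 1 → (-6,1,4)

-6,1,4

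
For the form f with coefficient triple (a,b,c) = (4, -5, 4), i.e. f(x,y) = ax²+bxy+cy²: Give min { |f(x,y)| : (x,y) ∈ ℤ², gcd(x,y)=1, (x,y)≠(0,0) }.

translate: b→3 (≡-5 mod 8), so (4,-5,4)→(4,3,3)
flip: (4,3,3)→(3,-3,4)
translate: b→3 (≡-3 mod 6), so (3,-3,4)→(3,3,4)
reduced (well bottom): (3,3,4) with a≤c, −a<b≤a
well minimum = a = 3

3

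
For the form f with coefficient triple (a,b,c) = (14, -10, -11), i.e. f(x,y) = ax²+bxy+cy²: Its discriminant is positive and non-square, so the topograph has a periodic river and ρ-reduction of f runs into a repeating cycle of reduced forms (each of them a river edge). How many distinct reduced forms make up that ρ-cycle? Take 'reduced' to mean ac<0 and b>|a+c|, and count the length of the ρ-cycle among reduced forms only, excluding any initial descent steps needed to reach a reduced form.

D = 716, ⌊√D⌋ = 26
descent: ρ → (-11,10,14)  [lands on river]
river: ρ → (14,18,-7)
river: ρ → (-7,24,5)
river: ρ → (5,26,-2)
river: ρ → (-2,26,5)
river: ρ → (5,24,-7)
river: ρ → (-7,18,14)
river: ρ → (14,10,-11)
river: ρ → (-11,12,13)
river: ρ → (13,14,-10)
river: ρ → (-10,26,1)
river: ρ → (1,26,-10)
river: ρ → (-10,14,13)
river: ρ → (13,12,-11)
ρ-cycle length = 14 (tail of 1 descent step not counted)

14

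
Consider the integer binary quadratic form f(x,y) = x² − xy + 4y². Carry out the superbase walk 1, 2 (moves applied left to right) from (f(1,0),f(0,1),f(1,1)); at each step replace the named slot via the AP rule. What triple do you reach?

start (1,4,4) = (f(1,0),f(0,1),f(1,1))
replace slot 1: 2·(4+4) − 1 = 15 → (15,4,4)
replace slot 2: 2·(15+4) − 4 = 34 → (15,34,4)

15,34,4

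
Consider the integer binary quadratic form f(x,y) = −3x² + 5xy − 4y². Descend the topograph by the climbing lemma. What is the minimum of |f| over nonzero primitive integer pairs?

translate: b→1 (≡-5 mod 6), so (3,-5,4)→(3,1,2)
flip: (3,1,2)→(2,-1,3)
reduced (well bottom): (2,-1,3) with a≤c, −a<b≤a
well minimum |f| = |-2| = 2 (negative-definite)

2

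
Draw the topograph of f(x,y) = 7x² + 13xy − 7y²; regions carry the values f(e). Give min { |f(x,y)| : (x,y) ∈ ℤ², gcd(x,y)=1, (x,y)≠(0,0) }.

river: ρ → (-7,15,5)
river: ρ → (5,15,-7)
river: ρ → (-7,13,7)
river: ρ → (7,15,-5)
river: ρ → (-5,15,7)
river: ρ → (7,13,-7)
closes: descent 0, river 6
min |a| on river = 5

5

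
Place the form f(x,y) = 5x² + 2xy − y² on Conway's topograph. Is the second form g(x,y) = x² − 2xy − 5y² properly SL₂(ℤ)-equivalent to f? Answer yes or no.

D₁ = 24, D₂ = 24
river cycle of f (length 2): (-1, 4, 2), (2, 4, -1)
river cycle of g (length 2): (1, 4, -2), (-2, 4, 1)
cycles differ ⇒ inequivalent

no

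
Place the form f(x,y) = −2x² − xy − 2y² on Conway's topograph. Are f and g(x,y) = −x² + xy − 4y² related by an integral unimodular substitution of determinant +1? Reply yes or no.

D₁ = -15, D₂ = -15
f is negative-definite; reduce −f:
−f: reduced (well bottom): (2,1,2) with a≤c, −a<b≤a
flip sign back: reduced form of f is (-2,-1,-2)
g is negative-definite; reduce −g:
−g: translate: b→1 (≡-1 mod 2), so (1,-1,4)→(1,1,4)
−g: reduced (well bottom): (1,1,4) with a≤c, −a<b≤a
flip sign back: reduced form of g is (-1,-1,-4)
reduced forms (-2, -1, -2) vs (-1, -1, -4) ⇒ inequivalent

no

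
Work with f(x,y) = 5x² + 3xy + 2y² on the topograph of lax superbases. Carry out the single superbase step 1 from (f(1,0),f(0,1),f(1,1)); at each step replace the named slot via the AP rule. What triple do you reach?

start (5,2,10) = (f(1,0),f(0,1),f(1,1))
replace slot 1: 2·(2+10) − 5 = 19 → (19,2,10)

19,2,10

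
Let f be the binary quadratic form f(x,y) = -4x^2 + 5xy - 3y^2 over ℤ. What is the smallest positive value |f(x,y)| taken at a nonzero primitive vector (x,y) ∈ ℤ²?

translate: b→3 (≡-5 mod 8), so (4,-5,3)→(4,3,2)
flip: (4,3,2)→(2,-3,4)
translate: b→1 (≡-3 mod 4), so (2,-3,4)→(2,1,3)
reduced (well bottom): (2,1,3) with a≤c, −a<b≤a
well minimum |f| = |-2| = 2 (negative-definite)

2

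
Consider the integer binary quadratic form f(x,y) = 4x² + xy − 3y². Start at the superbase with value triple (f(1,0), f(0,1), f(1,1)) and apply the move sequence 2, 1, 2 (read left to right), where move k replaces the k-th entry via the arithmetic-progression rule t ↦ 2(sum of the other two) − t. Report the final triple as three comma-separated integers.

start (4,-3,2) = (f(1,0),f(0,1),f(1,1))
replace slot 2: 2·(4+2) − (-3) = 15 → (4,15,2)
replace slot 1: 2·(15+2) − 4 = 30 → (30,15,2)
replace slot 2: 2·(30+2) − 15 = 49 → (30,49,2)

30,49,2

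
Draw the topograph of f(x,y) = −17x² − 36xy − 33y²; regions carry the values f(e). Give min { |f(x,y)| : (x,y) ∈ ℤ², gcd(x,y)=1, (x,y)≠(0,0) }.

translate: b→2 (≡36 mod 34), so (17,36,33)→(17,2,14)
flip: (17,2,14)→(14,-2,17)
reduced (well bottom): (14,-2,17) with a≤c, −a<b≤a
well minimum |f| = |-14| = 14 (negative-definite)

14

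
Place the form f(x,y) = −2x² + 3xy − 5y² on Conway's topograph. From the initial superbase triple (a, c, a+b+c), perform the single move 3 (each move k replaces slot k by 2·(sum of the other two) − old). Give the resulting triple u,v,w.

start (-2,-5,-4) = (f(1,0),f(0,1),f(1,1))
replace slot 3: 2·((-2)+(-5)) − (-4) = -10 → (-2,-5,-10)

-2,-5,-10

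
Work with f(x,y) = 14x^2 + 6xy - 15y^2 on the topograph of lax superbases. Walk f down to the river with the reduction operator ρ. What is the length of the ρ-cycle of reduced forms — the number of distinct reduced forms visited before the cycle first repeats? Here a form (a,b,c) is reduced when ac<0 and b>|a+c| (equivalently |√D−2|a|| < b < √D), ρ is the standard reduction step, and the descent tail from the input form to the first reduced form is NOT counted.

D = 876, ⌊√D⌋ = 29
river: ρ → (-15,24,5)
river: ρ → (5,26,-10)
river: ρ → (-10,14,17)
river: ρ → (17,20,-7)
river: ρ → (-7,22,14)
river: ρ → (14,6,-15)
ρ-cycle length = 6 (tail of 0 descent steps not counted)

6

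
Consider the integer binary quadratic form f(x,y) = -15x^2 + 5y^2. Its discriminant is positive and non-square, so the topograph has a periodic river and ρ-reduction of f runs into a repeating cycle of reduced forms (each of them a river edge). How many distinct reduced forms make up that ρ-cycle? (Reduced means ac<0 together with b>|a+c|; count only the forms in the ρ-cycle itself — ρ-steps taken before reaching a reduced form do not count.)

D = 300, ⌊√D⌋ = 17
descent: ρ → (5,10,-10)  [lands on river]
river: ρ → (-10,10,5)
ρ-cycle length = 2 (tail of 1 descent step not counted)

2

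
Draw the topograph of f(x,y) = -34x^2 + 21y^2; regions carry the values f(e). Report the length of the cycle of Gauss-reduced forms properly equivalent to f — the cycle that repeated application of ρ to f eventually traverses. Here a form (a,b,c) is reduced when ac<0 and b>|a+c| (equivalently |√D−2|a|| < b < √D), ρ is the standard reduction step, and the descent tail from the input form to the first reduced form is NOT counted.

D = 2856, ⌊√D⌋ = 53
descent: ρ → (21,42,-13)  [lands on river]
river: ρ → (-13,36,30)
river: ρ → (30,24,-19)
river: ρ → (-19,52,2)
river: ρ → (2,52,-19)
river: ρ → (-19,24,30)
river: ρ → (30,36,-13)
river: ρ → (-13,42,21)
ρ-cycle length = 8 (tail of 1 descent step not counted)

8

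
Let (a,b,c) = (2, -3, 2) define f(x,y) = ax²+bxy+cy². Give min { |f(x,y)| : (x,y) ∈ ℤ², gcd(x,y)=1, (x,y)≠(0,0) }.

translate: b→1 (≡-3 mod 4), so (2,-3,2)→(2,1,1)
flip: (2,1,1)→(1,-1,2)
translate: b→1 (≡-1 mod 2), so (1,-1,2)→(1,1,2)
reduced (well bottom): (1,1,2) with a≤c, −a<b≤a
well minimum = a = 1

1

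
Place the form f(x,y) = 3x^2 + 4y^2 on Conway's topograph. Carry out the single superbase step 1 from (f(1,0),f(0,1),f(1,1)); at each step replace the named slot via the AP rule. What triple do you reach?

start (3,4,7) = (f(1,0),f(0,1),f(1,1))
replace slot 1: 2·(4+7) − 3 = 19 → (19,4,7)

19,4,7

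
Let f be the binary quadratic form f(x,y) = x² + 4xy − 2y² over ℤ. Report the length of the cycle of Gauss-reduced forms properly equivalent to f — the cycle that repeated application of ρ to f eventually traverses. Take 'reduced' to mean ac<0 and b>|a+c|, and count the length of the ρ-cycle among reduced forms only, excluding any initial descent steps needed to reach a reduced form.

D = 24, ⌊√D⌋ = 4
river: ρ → (-2,4,1)
river: ρ → (1,4,-2)
ρ-cycle length = 2 (tail of 0 descent steps not counted)

2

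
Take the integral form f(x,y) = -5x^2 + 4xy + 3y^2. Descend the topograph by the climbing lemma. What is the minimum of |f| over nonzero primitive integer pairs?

river: ρ → (3,8,-1)
river: ρ → (-1,8,3)
river: ρ → (3,4,-5)
river: ρ → (-5,6,2)
river: ρ → (2,6,-5)
river: ρ → (-5,4,3)
closes: descent 0, river 6
min |a| on river = 1

1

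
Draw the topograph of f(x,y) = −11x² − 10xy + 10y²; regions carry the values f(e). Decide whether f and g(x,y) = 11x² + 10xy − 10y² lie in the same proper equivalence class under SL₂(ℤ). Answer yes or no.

D₁ = 540, D₂ = 540
river cycle of f (length 8): (10, 10, -11), (-11, 12, 9), (9, 6, -14), (-14, 22, 1), (1, 22, -14), (-14, 6, 9), (9, 12, -11), (-11, 10, 10)
river cycle of g (length 8): (-10, 10, 11), (11, 12, -9), (-9, 6, 14), (14, 22, -1), (-1, 22, 14), (14, 6, -9), (-9, 12, 11), (11, 10, -10)
cycles differ ⇒ inequivalent

no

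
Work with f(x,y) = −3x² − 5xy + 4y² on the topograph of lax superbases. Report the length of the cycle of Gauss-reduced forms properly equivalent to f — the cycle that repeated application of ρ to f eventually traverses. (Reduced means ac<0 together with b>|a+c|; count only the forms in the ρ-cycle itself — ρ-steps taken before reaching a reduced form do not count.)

D = 73, ⌊√D⌋ = 8
descent: ρ → (4,5,-3)  [lands on river]
river: ρ → (-3,7,2)
river: ρ → (2,5,-6)
river: ρ → (-6,7,1)
river: ρ → (1,7,-6)
river: ρ → (-6,5,2)
river: ρ → (2,7,-3)
river: ρ → (-3,5,4)
river: ρ → (4,3,-4)
river: ρ → (-4,5,3)
river: ρ → (3,7,-2)
river: ρ → (-2,5,6)
river: ρ → (6,7,-1)
river: ρ → (-1,7,6)
river: ρ → (6,5,-2)
river: ρ → (-2,7,3)
river: ρ → (3,5,-4)
river: ρ → (-4,3,4)
ρ-cycle length = 18 (tail of 1 descent step not counted)

18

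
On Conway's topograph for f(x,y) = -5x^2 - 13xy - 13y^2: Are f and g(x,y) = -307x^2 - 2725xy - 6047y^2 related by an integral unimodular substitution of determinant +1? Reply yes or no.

D₁ = -91, D₂ = -91
f is negative-definite; reduce −f:
−f: translate: b→3 (≡13 mod 10), so (5,13,13)→(5,3,5)
−f: reduced (well bottom): (5,3,5) with a≤c, −a<b≤a
flip sign back: reduced form of f is (-5,-3,-5)
g is negative-definite; reduce −g:
−g: translate: b→269 (≡2725 mod 614), so (307,2725,6047)→(307,269,59)
−g: flip: (307,269,59)→(59,-269,307)
−g: translate: b→-33 (≡-269 mod 118), so (59,-269,307)→(59,-33,5)
−g: flip: (59,-33,5)→(5,33,59)
−g: translate: b→3 (≡33 mod 10), so (5,33,59)→(5,3,5)
−g: reduced (well bottom): (5,3,5) with a≤c, −a<b≤a
flip sign back: reduced form of g is (-5,-3,-5)
reduced forms (-5, -3, -5) vs (-5, -3, -5) ⇒ equivalent

yes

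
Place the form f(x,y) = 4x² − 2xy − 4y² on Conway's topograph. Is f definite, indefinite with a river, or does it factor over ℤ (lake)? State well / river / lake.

D = b²−4ac = (-2)² − 4·4·(-4) = 68
D > 0 non-square ⇒ indefinite ⇒ periodic river

river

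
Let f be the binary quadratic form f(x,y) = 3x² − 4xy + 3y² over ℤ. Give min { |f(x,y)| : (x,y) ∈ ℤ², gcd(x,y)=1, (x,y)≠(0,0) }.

translate: b→2 (≡-4 mod 6), so (3,-4,3)→(3,2,2)
flip: (3,2,2)→(2,-2,3)
translate: b→2 (≡-2 mod 4), so (2,-2,3)→(2,2,3)
reduced (well bottom): (2,2,3) with a≤c, −a<b≤a
well minimum = a = 2

2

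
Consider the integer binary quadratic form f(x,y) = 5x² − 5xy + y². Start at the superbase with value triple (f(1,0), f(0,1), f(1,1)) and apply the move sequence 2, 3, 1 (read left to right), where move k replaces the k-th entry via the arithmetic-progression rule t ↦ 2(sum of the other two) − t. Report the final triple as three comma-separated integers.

start (5,1,1) = (f(1,0),f(0,1),f(1,1))
replace slot 2: 2·(5+1) − 1 = 11 → (5,11,1)
replace slot 3: 2·(5+11) − 1 = 31 → (5,11,31)
replace slot 1: 2·(11+31) − 5 = 79 → (79,11,31)

79,11,31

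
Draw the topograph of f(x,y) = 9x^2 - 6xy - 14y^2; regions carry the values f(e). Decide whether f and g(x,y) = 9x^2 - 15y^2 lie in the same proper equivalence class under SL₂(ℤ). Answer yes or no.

D₁ = 540, D₂ = 540
river cycle of f (length 8): (-14, 6, 9), (9, 12, -11), (-11, 10, 10), (10, 10, -11), (-11, 12, 9), (9, 6, -14), (-14, 22, 1), (1, 22, -14)
river cycle of g (length 2): (9, 18, -6), (-6, 18, 9)
cycles differ ⇒ inequivalent

no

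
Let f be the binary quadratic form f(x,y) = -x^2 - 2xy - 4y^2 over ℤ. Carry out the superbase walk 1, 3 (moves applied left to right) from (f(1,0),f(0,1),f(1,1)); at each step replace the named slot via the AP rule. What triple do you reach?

start (-1,-4,-7) = (f(1,0),f(0,1),f(1,1))
replace slot 1: 2·((-4)+(-7)) − (-1) = -21 → (-21,-4,-7)
replace slot 3: 2·((-21)+(-4)) − (-7) = -43 → (-21,-4,-43)

-21,-4,-43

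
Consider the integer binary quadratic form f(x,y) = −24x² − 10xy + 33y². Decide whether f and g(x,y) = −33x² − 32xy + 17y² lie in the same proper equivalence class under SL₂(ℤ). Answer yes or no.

D₁ = 3268, D₂ = 3268
river cycle of f (length 6): (33, 10, -24), (-24, 38, 19), (19, 38, -24), (-24, 10, 33), (33, 56, -1), (-1, 56, 33)
river cycle of g (length 10): (17, 32, -33), (-33, 34, 16), (16, 30, -37), (-37, 44, 9), (9, 46, -32), (-32, 18, 23), (23, 28, -27), (-27, 26, 24), (24, 22, -29), (-29, 36, 17)
cycles differ ⇒ inequivalent

no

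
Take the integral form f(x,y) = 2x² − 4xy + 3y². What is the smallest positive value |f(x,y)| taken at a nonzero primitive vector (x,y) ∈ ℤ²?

translate: b→0 (≡-4 mod 4), so (2,-4,3)→(2,0,1)
flip: (2,0,1)→(1,0,2)
reduced (well bottom): (1,0,2) with a≤c, −a<b≤a
well minimum = a = 1

1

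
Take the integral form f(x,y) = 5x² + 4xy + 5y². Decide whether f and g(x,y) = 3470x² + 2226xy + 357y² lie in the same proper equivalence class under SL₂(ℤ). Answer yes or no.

D₁ = -84, D₂ = -84
f: reduced (well bottom): (5,4,5) with a≤c, −a<b≤a
g: flip: (3470,2226,357)→(357,-2226,3470)
g: translate: b→-84 (≡-2226 mod 714), so (357,-2226,3470)→(357,-84,5)
g: flip: (357,-84,5)→(5,84,357)
g: translate: b→4 (≡84 mod 10), so (5,84,357)→(5,4,5)
g: reduced (well bottom): (5,4,5) with a≤c, −a<b≤a
reduced forms (5, 4, 5) vs (5, 4, 5) ⇒ equivalent

yes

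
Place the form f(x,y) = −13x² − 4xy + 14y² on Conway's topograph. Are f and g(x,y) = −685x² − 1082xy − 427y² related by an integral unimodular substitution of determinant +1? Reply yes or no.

D₁ = 744, D₂ = 744
river cycle of f (length 10): (14, 4, -13), (-13, 22, 5), (5, 18, -21), (-21, 24, 2), (2, 24, -21), (-21, 18, 5), (5, 22, -13), (-13, 4, 14), (14, 24, -3), (-3, 24, 14)
river cycle of g (length 10): (5, 18, -21), (-21, 24, 2), (2, 24, -21), (-21, 18, 5), (5, 22, -13), (-13, 4, 14), (14, 24, -3), (-3, 24, 14), (14, 4, -13), (-13, 22, 5)
cycles coincide ⇒ equivalent

yes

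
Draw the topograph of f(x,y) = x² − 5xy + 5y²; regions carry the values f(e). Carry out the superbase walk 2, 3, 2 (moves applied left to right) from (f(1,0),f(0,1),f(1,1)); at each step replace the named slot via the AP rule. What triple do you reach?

start (1,5,1) = (f(1,0),f(0,1),f(1,1))
replace slot 2: 2·(1+1) − 5 = -1 → (1,-1,1)
replace slot 3: 2·(1+(-1)) − 1 = -1 → (1,-1,-1)
replace slot 2: 2·(1+(-1)) − (-1) = 1 → (1,1,-1)

1,1,-1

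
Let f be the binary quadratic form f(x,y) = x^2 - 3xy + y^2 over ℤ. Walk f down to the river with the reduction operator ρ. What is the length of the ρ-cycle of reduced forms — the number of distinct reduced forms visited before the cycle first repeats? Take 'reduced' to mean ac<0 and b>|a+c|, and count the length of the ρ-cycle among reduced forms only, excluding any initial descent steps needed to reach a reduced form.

D = 5, ⌊√D⌋ = 2
descent: ρ → (1,1,-1)  [lands on river]
river: ρ → (-1,1,1)
ρ-cycle length = 2 (tail of 1 descent step not counted)

2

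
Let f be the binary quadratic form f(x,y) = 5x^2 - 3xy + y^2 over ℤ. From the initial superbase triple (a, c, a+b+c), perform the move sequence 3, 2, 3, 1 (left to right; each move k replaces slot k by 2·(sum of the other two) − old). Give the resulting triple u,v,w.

start (5,1,3) = (f(1,0),f(0,1),f(1,1))
replace slot 3: 2·(5+1) − 3 = 9 → (5,1,9)
replace slot 2: 2·(5+9) − 1 = 27 → (5,27,9)
replace slot 3: 2·(5+27) − 9 = 55 → (5,27,55)
replace slot 1: 2·(27+55) − 5 = 159 → (159,27,55)

159,27,55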